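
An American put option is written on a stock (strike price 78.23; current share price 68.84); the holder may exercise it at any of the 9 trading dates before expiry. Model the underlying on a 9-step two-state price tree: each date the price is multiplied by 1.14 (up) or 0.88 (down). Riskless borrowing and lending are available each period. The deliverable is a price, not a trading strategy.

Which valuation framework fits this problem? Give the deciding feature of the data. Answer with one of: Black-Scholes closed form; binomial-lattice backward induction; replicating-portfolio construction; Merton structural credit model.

framework: binomial-lattice backward induction

Key observation: with exercise allowed before expiry on a discrete up/down model (9 steps from spot 68.84), the strike-78.23 put's value must be rolled back through the tree testing early exercise at each node.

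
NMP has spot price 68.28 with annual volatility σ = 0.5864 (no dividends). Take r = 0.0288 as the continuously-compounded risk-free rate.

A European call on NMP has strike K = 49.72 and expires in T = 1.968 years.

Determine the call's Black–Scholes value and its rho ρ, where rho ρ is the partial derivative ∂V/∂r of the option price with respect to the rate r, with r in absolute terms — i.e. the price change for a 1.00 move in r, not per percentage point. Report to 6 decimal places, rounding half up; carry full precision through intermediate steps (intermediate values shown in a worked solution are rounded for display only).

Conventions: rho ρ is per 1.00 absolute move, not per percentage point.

σ√T = 0.5864·√1.968 = 0.822634
d₁ = (ln(S/K) + (r+σ²/2)T) / (σ√T) = (ln(68.28/49.72) + (0.0288+0.5864²/2)·1.968) / 0.822634 = (0.317210 + 0.395042) / 0.822634 = 0.865818
d₂ = d₁ − σ√T = 0.865818 − 0.822634 = 0.043184
e^{−rT} = 0.944898
N(d₁) = 0.806705,  N(d₂) = 0.517223
Call price V = S·N(d₁) − K·e^{−rT}·N(d₂) = 55.081820 − 24.299290 = 30.782529
ρ = K·T·e^{−rT}·N(d₂) = 47.821004

price = 30.782529
ρ = 47.821004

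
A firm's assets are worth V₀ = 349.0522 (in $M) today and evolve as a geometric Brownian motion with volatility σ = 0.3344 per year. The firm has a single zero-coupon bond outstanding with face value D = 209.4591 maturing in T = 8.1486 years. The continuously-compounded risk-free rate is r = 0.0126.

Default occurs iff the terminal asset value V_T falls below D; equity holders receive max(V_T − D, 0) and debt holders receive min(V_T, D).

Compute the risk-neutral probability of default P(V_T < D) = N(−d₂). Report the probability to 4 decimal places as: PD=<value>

Work the structural quantities from V₀ = 349.0522 against face 209.4591:
d₁ = [ln(V₀/D) + (r + σ²/2)T] / (σ√T)
   = [ln(349.0522/209.4591) + (0.0126 + 0.5·0.3344²)·8.1486] / (0.3344·√8.1486)
   = [0.510693 + 0.558274] / 0.954570 = 1.119842
d₂ = d₁ − σ√T = 1.119842 − 0.954570 = 0.165272
risk-neutral PD = N(−d₂) = N(-0.165272) = 0.434365

PD=0.4344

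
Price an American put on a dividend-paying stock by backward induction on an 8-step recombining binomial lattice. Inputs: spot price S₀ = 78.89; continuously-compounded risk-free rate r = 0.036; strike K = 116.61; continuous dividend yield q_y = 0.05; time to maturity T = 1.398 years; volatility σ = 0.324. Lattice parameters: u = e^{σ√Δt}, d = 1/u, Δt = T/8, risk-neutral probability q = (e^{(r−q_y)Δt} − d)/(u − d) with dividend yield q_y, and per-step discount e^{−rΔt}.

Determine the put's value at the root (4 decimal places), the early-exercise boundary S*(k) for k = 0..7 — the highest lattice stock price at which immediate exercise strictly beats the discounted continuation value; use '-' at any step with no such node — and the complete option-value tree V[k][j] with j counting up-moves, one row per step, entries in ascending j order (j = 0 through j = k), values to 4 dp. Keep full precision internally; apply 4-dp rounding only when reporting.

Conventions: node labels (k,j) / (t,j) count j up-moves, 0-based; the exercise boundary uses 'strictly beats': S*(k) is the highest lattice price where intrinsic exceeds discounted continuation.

params: Δt=0.17475 u=1.14504 d=0.87333 q=0.45720 e^(-rΔt)=0.99373
t_8 payoffs: 89.9139 81.6081 70.7182 56.4402 37.7200 13.1755 0.0000 0.0000 0.0000
t_7: node(7,0) S=30.5682 payoff=86.0418 vs cont=85.5764 → 86.0418 [stop]  node(7,1) S=40.0787 payoff=76.5313 vs cont=76.1487 → 76.5313 [stop]  node(7,2) S=52.5481 payoff=64.0619 vs cont=63.7878 → 64.0619 [stop]  node(7,3) S=68.8970 payoff=47.7130 vs cont=47.5811 → 47.7130 [stop]  node(7,4) S=90.3324 payoff=26.2776 vs cont=26.3321 → 26.3321 [wait]  node(7,5) S=118.4369 payoff=0.0000 vs cont=7.1068 → 7.1068 [wait]  node(7,6) S=155.2854 payoff=0.0000 vs cont=0.0000 → 0.0000 [wait]  node(7,7) S=203.5983 payoff=0.0000 vs cont=0.0000 → 0.0000 [wait]  ⇒ S*(7)=68.8970
t_6: node(6,0) S=35.0019 payoff=81.6081 vs cont=81.1813 → 81.6081 [stop]  node(6,1) S=45.8918 payoff=70.7182 vs cont=70.3862 → 70.7182 [stop]  node(6,2) S=60.1698 payoff=56.4402 vs cont=56.2324 → 56.4402 [stop]  node(6,3) S=78.8900 payoff=37.7200 vs cont=37.6998 → 37.7200 [stop]  node(6,4) S=103.4345 payoff=13.1755 vs cont=17.4323 → 17.4323 [wait]  node(6,5) S=135.6154 payoff=0.0000 vs cont=3.8334 → 3.8334 [wait]  node(6,6) S=177.8085 payoff=0.0000 vs cont=0.0000 → 0.0000 [wait]  ⇒ S*(6)=78.8900
t_5: node(5,0) S=40.0787 payoff=76.5313 vs cont=76.1487 → 76.5313 [stop]  node(5,1) S=52.5481 payoff=64.0619 vs cont=63.7878 → 64.0619 [stop]  node(5,2) S=68.8970 payoff=47.7130 vs cont=47.5811 → 47.7130 [stop]  node(5,3) S=90.3324 payoff=26.2776 vs cont=28.2661 → 28.2661 [wait]  node(5,4) S=118.4369 payoff=0.0000 vs cont=11.1446 → 11.1446 [wait]  node(5,5) S=155.2854 payoff=0.0000 vs cont=2.0677 → 2.0677 [wait]  ⇒ S*(5)=68.8970
t_4: node(4,0) S=45.8918 payoff=70.7182 vs cont=70.3862 → 70.7182 [stop]  node(4,1) S=60.1698 payoff=56.4402 vs cont=56.2324 → 56.4402 [stop]  node(4,2) S=78.8900 payoff=37.7200 vs cont=38.5785 → 38.5785 [wait]  node(4,3) S=103.4345 payoff=13.1755 vs cont=20.3100 → 20.3100 [wait]  node(4,4) S=135.6154 payoff=0.0000 vs cont=6.9508 → 6.9508 [wait]  ⇒ S*(4)=60.1698
t_3: node(3,0) S=52.5481 payoff=64.0619 vs cont=63.7878 → 64.0619 [stop]  node(3,1) S=68.8970 payoff=47.7130 vs cont=47.9711 → 47.9711 [wait]  node(3,2) S=90.3324 payoff=26.2776 vs cont=30.0366 → 30.0366 [wait]  node(3,3) S=118.4369 payoff=0.0000 vs cont=14.1132 → 14.1132 [wait]  ⇒ S*(3)=52.5481
t_2: node(2,0) S=60.1698 payoff=56.4402 vs cont=56.3496 → 56.4402 [stop]  node(2,1) S=78.8900 payoff=37.7200 vs cont=39.5221 → 39.5221 [wait]  node(2,2) S=103.4345 payoff=13.1755 vs cont=22.6137 → 22.6137 [wait]  ⇒ S*(2)=60.1698
t_1: node(1,0) S=68.8970 payoff=47.7130 vs cont=48.3998 → 48.3998 [wait]  node(1,1) S=90.3324 payoff=26.2776 vs cont=31.5922 → 31.5922 [wait]  ⇒ S*(1)=-
t_0: node(0,0) S=78.8900 payoff=37.7200 vs cont=40.4601 → 40.4601 [wait]  ⇒ S*(0)=-

price = 40.4601
boundary = - - 60.1698 52.5481 60.1698 68.8970 78.8900 68.8970
tree:
40.4601
48.3998 31.5922
56.4402 39.5221 22.6137
64.0619 47.9711 30.0366 14.1132
70.7182 56.4402 38.5785 20.3100 6.9508
76.5313 64.0619 47.7130 28.2661 11.1446 2.0677
81.6081 70.7182 56.4402 37.7200 17.4323 3.8334 0.0000
86.0418 76.5313 64.0619 47.7130 26.3321 7.1068 0.0000 0.0000
89.9139 81.6081 70.7182 56.4402 37.7200 13.1755 0.0000 0.0000 0.0000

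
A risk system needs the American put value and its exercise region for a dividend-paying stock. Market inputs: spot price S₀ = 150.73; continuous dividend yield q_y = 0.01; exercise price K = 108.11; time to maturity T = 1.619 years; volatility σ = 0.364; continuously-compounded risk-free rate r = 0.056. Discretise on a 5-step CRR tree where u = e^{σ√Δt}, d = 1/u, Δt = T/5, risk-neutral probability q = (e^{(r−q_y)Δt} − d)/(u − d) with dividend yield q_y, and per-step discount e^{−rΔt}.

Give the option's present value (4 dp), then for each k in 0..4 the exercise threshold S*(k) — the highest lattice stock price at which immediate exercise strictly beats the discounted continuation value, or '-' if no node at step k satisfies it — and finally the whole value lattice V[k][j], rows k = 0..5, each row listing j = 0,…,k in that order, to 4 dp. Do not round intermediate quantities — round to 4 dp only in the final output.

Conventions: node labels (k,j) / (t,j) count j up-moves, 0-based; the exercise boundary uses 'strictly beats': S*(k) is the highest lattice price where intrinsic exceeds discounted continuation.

Δt=0.32380, u=1.23014, d=0.81292, q=0.48437, disc=e^(-rΔt)=0.98203
k=5 terminal: V=max(K-S,0) → 54.6011 27.1379 0.0000 0.0000 0.0000 0.0000
k=4: j=0 S=65.8235 intr=42.2865 cont=40.5567 V=42.2865[EX]; j=1 S=99.6071 intr=8.5029 cont=13.7417 V=13.7417[hold]; j=2 S=150.7300 intr=0.0000 cont=0.0000 V=0.0000[hold]; j=3 S=228.0916 intr=0.0000 cont=0.0000 V=0.0000[hold]; j=4 S=345.1586 intr=0.0000 cont=0.0000 V=0.0000[hold]  S*(4)=65.8235
k=3: j=0 S=80.9721 intr=27.1379 cont=27.9489 V=27.9489[hold]; j=1 S=122.5307 intr=0.0000 cont=6.9583 V=6.9583[hold]; j=2 S=185.4191 intr=0.0000 cont=0.0000 V=0.0000[hold]; j=3 S=280.5847 intr=0.0000 cont=0.0000 V=0.0000[hold]  S*(3)=-
k=2: j=0 S=99.6071 intr=8.5029 cont=17.4622 V=17.4622[hold]; j=1 S=150.7300 intr=0.0000 cont=3.5234 V=3.5234[hold]; j=2 S=228.0916 intr=0.0000 cont=0.0000 V=0.0000[hold]  S*(2)=-
k=1: j=0 S=122.5307 intr=0.0000 cont=10.5182 V=10.5182[hold]; j=1 S=185.4191 intr=0.0000 cont=1.7842 V=1.7842[hold]  S*(1)=-
k=0: j=0 S=150.7300 intr=0.0000 cont=6.1747 V=6.1747[hold]  S*(0)=-

price = 6.1747
boundary = - - - - 65.8235
tree:
6.1747
10.5182 1.7842
17.4622 3.5234 0.0000
27.9489 6.9583 0.0000 0.0000
42.2865 13.7417 0.0000 0.0000 0.0000
54.6011 27.1379 0.0000 0.0000 0.0000 0.0000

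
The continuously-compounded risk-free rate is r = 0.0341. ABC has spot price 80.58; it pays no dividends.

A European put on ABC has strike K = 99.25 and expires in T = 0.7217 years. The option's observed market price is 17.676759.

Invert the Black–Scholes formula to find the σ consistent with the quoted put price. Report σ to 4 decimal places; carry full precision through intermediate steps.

At σ = 0.2202 the Black–Scholes value reproduces the quote:
σ√T = 0.2202·√0.7217 = 0.187066
d₁ = (ln(S/K) + (r+σ²/2)T) / (σ√T) = (ln(80.58/99.25) + (0.0341+0.2202²/2)·0.7217) / 0.187066 = (-0.208391 + 0.042107) / 0.187066 = -0.888907
d₂ = d₁ − σ√T = -0.888907 − 0.187066 = -1.075973
e^{−rT} = 0.975690
N(−d₁) = 0.812973,  N(−d₂) = 0.859030
V = K·e^{−rT}·N(−d₂) − S·N(−d₁) = 83.186158 − 65.509399 = 17.676759 (the quoted price), and the Black–Scholes price is strictly increasing in σ, so σ is unique

sigma = 0.2202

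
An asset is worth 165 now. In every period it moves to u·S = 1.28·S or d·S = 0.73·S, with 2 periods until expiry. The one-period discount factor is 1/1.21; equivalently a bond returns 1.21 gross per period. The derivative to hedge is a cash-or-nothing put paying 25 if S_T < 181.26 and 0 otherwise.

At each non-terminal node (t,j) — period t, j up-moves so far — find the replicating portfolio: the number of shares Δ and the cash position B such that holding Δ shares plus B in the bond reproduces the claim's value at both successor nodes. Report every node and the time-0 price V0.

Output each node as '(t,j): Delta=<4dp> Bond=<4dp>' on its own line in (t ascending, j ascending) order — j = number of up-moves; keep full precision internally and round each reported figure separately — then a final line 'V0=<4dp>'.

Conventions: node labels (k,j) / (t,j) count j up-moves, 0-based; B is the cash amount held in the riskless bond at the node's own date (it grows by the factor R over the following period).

(0,0): Delta=-0.1987 Bond=36.8545
(1,0): Delta=0.0000 Bond=20.6612
(1,1): Delta=-0.2152 Bond=48.0841
V0=4.0699

No-arbitrage ⇒ martingale measure with p* = (R−d)/(u−d) = 0.8727.
Terminal payoffs: V(2,0)=25.0000, V(2,1)=25.0000, V(2,2)=0.0000
(1,0): S=120.4500. Δ = (V_up−V_dn)/(S_up−S_dn) = (25.0000−25.0000)/(154.1760−87.9285) = 0.0000. V = [p*·25.0000 + (1−p*)·25.0000]/1.21 = 20.6612. B = V − Δ·S = 20.6612.
(1,1): S=211.2000. Δ = (V_up−V_dn)/(S_up−S_dn) = (0.0000−25.0000)/(270.3360−154.1760) = -0.2152. V = [p*·0.0000 + (1−p*)·25.0000]/1.21 = 2.6296. B = V − Δ·S = 48.0841.
(0,0): S=165.0000. Δ = (V_up−V_dn)/(S_up−S_dn) = (2.6296−20.6612)/(211.2000−120.4500) = -0.1987. V = [p*·2.6296 + (1−p*)·20.6612]/1.21 = 4.0699. B = V − Δ·S = 36.8545.
Verification: the root portfolio costs Δ(0,0)·S0 + B(0,0) = 4.0699, matching V0.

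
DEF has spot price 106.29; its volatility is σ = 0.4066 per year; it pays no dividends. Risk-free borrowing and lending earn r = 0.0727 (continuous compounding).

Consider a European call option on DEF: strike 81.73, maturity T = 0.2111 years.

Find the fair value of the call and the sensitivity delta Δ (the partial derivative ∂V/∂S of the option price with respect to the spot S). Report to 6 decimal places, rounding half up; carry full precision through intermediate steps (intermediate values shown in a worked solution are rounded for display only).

σ√T = 0.4066·√0.2111 = 0.186815
d₁ = (ln(S/K) + (r+σ²/2)T) / (σ√T) = (ln(106.29/81.73) + (0.0727+0.4066²/2)·0.2111) / 0.186815 = (0.262750 + 0.032797) / 0.186815 = 1.582031
d₂ = d₁ − σ√T = 1.582031 − 0.186815 = 1.395216
e^{−rT} = 0.984770
N(d₁) = 0.943179,  N(d₂) = 0.918525
Call price V = S·N(d₁) − K·e^{−rT}·N(d₂) = 100.250470 − 73.927703 = 26.322766
Δ = N(d₁) = 0.943179

price = 26.322766
Δ = 0.943179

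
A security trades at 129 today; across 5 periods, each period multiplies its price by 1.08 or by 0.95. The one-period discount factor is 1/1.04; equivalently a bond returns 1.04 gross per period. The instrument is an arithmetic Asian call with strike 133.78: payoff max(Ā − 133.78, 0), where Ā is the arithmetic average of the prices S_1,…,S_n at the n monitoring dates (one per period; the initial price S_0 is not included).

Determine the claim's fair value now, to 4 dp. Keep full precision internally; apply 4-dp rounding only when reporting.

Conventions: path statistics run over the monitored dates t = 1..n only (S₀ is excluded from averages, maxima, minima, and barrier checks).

Under the martingale measure an up-move has probability p* = 0.6923; value the claim as the probability-weighted average of per-path payoffs, discounted 5 periods at R = 1.04.
Enumerate all 2^5 = 32 price paths (U = up ×1.08, D = down ×0.95); each path with k up-moves has probability p*^k·(1−p*)^(5−k).
DDDDD: Ā=110.8926, payoff=0.0000, prob=0.002758
UDDDD: Ā=126.0674, payoff=0.0000, prob=0.006205
DUDDD: Ā=122.7134, payoff=0.0000, prob=0.006205
UUDDD: Ā=139.5057, payoff=5.7257, prob=0.013962
DDUDD: Ā=119.5271, payoff=0.0000, prob=0.006205
UDUDD: Ā=135.8834, payoff=2.1034, prob=0.013962
DUUDD: Ā=132.5294, payoff=0.0000, prob=0.013962
UUUDD: Ā=150.6650, payoff=16.8850, prob=0.031415
DDDUD: Ā=116.5001, payoff=0.0000, prob=0.006205
UDDUD: Ā=132.4422, payoff=0.0000, prob=0.013962
DUDUD: Ā=129.0882, payoff=0.0000, prob=0.013962
UUDUD: Ā=146.7529, payoff=12.9729, prob=0.031415
DDUUD: Ā=125.9019, payoff=0.0000, prob=0.013962
UDUUD: Ā=143.1306, payoff=9.3506, prob=0.031415
DUUUD: Ā=139.7766, payoff=5.9966, prob=0.031415
UUUUD: Ā=158.9039, payoff=25.1239, prob=0.070683
DDDDU: Ā=113.6244, payoff=0.0000, prob=0.006205
UDDDU: Ā=129.1730, payoff=0.0000, prob=0.013962
DUDDU: Ā=125.8190, payoff=0.0000, prob=0.013962
UUDDU: Ā=143.0364, payoff=9.2564, prob=0.031415
DDUDU: Ā=122.6327, payoff=0.0000, prob=0.013962
UDUDU: Ā=139.4141, payoff=5.6341, prob=0.031415
DUUDU: Ā=136.0601, payoff=2.2801, prob=0.031415
UUUDU: Ā=154.6788, payoff=20.8988, prob=0.070683
DDDUU: Ā=119.6058, payoff=0.0000, prob=0.013962
UDDUU: Ā=135.9729, payoff=2.1929, prob=0.031415
DUDUU: Ā=132.6189, payoff=0.0000, prob=0.031415
UUDUU: Ā=150.7667, payoff=16.9867, prob=0.070683
DDUUU: Ā=129.4326, payoff=0.0000, prob=0.031415
UDUUU: Ā=147.1444, payoff=13.3644, prob=0.070683
DUUUU: Ā=143.7904, payoff=10.0104, prob=0.070683
UUUUU: Ā=163.4670, payoff=29.6870, prob=0.159036
Price = Σ prob·payoff / R^5 = 12.964868 / 1.216653 = 10.6562

price = 10.6562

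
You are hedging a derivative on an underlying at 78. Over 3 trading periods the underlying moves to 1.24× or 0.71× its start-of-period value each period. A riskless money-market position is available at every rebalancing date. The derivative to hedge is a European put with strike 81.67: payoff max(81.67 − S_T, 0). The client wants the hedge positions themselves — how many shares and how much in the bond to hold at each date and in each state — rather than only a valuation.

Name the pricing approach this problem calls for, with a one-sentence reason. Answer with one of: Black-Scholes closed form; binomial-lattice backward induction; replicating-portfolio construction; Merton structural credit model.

Key observation: since the answer must list Δ and B at each node of the 1.24/0.71 lattice on 78, the replicating-portfolio method — solving the two-state system at every node — is the one that applies.

framework: replicating-portfolio construction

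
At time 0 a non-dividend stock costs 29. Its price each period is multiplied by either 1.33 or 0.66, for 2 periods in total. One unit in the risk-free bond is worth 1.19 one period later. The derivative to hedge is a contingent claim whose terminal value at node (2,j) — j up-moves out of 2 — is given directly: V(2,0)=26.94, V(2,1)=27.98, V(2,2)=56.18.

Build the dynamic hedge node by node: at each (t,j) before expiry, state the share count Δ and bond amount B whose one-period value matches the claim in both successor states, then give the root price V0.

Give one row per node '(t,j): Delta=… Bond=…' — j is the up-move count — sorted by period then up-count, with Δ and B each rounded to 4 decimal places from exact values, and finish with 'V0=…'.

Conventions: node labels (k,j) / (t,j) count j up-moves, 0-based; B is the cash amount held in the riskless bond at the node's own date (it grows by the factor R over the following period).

Arbitrage-free pricing uses the up-move probability p* = (R−d)/(u−d) = 0.7910, discounting each step at R = 1.19.
Payoffs at expiry: V(2,0)=26.9400, V(2,1)=27.9800, V(2,2)=56.1800
(1,0): S=19.1400. Δ = (V_up−V_dn)/(S_up−S_dn) = (27.9800−26.9400)/(25.4562−12.6324) = 0.0811. V = [p*·27.9800 + (1−p*)·26.9400]/1.19 = 23.3300. B = V − Δ·S = 21.7777.
(1,1): S=38.5700. Δ = (V_up−V_dn)/(S_up−S_dn) = (56.1800−27.9800)/(51.2981−25.4562) = 1.0913. V = [p*·56.1800 + (1−p*)·27.9800]/1.19 = 42.2584. B = V − Δ·S = 0.1688.
(0,0): S=29.0000. Δ = (V_up−V_dn)/(S_up−S_dn) = (42.2584−23.3300)/(38.5700−19.1400) = 0.9742. V = [p*·42.2584 + (1−p*)·23.3300]/1.19 = 32.1876. B = V − Δ·S = 3.9362.
As a check, the time-0 holding Δ(0,0)·S0 + B(0,0) comes to 32.1876 — exactly V0.

(0,0): Delta=0.9742 Bond=3.9362
(1,0): Delta=0.0811 Bond=21.7777
(1,1): Delta=1.0913 Bond=0.1688
V0=32.1876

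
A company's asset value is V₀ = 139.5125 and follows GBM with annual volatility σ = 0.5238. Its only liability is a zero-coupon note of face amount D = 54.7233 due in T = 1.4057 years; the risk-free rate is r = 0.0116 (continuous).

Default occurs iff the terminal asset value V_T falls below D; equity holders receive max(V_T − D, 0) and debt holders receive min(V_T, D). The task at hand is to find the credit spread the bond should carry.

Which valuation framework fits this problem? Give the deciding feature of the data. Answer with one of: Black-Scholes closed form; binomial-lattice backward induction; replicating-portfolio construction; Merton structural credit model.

Key observation: assets follow a GBM and default happens iff V_T < 54.7233; valuing claims on that split (equity as a call, risky debt as the residual) is the structural model's definition.

framework: Merton structural credit model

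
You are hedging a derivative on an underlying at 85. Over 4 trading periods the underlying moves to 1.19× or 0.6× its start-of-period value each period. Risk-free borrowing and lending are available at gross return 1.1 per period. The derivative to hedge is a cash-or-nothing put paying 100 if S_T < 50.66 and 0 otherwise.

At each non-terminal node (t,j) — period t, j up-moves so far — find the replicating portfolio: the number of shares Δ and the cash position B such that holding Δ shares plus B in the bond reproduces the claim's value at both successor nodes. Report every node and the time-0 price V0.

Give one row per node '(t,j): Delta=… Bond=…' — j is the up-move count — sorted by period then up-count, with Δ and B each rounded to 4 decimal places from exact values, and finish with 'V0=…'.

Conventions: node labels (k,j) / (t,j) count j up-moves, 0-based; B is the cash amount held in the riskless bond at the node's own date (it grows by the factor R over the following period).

(0,0): Delta=-0.4924 Bond=49.5595
(1,0): Delta=-1.9726 Bond=130.0043
(1,1): Delta=-0.3580 Bond=40.9274
(2,0): Delta=0.0000 Bond=82.6446
(2,1): Delta=-2.1516 Bond=153.8695
(2,2): Delta=-0.1953 Bond=25.4273
(3,0): Delta=0.0000 Bond=90.9091
(3,1): Delta=0.0000 Bond=90.9091
(3,2): Delta=-2.3468 Bond=183.3590
(3,3): Delta=0.0000 Bond=0.0000
V0=7.7073

Arbitrage-free pricing uses the up-move probability p* = (R−d)/(u−d) = 0.8475, discounting each step at R = 1.1.
Terminal payoffs: V(4,0)=100.0000, V(4,1)=100.0000, V(4,2)=100.0000, V(4,3)=0.0000, V(4,4)=0.0000
(3,0): S=18.3600. Δ = (V_up−V_dn)/(S_up−S_dn) = (100.0000−100.0000)/(21.8484−11.0160) = 0.0000. V = [p*·100.0000 + (1−p*)·100.0000]/1.1 = 90.9091. B = V − Δ·S = 90.9091.
(3,1): S=36.4140. Δ = (V_up−V_dn)/(S_up−S_dn) = (100.0000−100.0000)/(43.3327−21.8484) = 0.0000. V = [p*·100.0000 + (1−p*)·100.0000]/1.1 = 90.9091. B = V − Δ·S = 90.9091.
(3,2): S=72.2211. Δ = (V_up−V_dn)/(S_up−S_dn) = (0.0000−100.0000)/(85.9431−43.3327) = -2.3468. V = [p*·0.0000 + (1−p*)·100.0000]/1.1 = 13.8675. B = V − Δ·S = 183.3590.
(3,3): S=143.2385. Δ = (V_up−V_dn)/(S_up−S_dn) = (0.0000−0.0000)/(170.4538−85.9431) = 0.0000. V = [p*·0.0000 + (1−p*)·0.0000]/1.1 = 0.0000. B = V − Δ·S = 0.0000.
(2,0): S=30.6000. Δ = (V_up−V_dn)/(S_up−S_dn) = (90.9091−90.9091)/(36.4140−18.3600) = 0.0000. V = [p*·90.9091 + (1−p*)·90.9091]/1.1 = 82.6446. B = V − Δ·S = 82.6446.
(2,1): S=60.6900. Δ = (V_up−V_dn)/(S_up−S_dn) = (13.8675−90.9091)/(72.2211−36.4140) = -2.1516. V = [p*·13.8675 + (1−p*)·90.9091]/1.1 = 23.2905. B = V − Δ·S = 153.8695.
(2,2): S=120.3685. Δ = (V_up−V_dn)/(S_up−S_dn) = (0.0000−13.8675)/(143.2385−72.2211) = -0.1953. V = [p*·0.0000 + (1−p*)·13.8675]/1.1 = 1.9231. B = V − Δ·S = 25.4273.
(1,0): S=51.0000. Δ = (V_up−V_dn)/(S_up−S_dn) = (23.2905−82.6446)/(60.6900−30.6000) = -1.9726. V = [p*·23.2905 + (1−p*)·82.6446]/1.1 = 29.4041. B = V − Δ·S = 130.0043.
(1,1): S=101.1500. Δ = (V_up−V_dn)/(S_up−S_dn) = (1.9231−23.2905)/(120.3685−60.6900) = -0.3580. V = [p*·1.9231 + (1−p*)·23.2905]/1.1 = 4.7114. B = V − Δ·S = 40.9274.
(0,0): S=85.0000. Δ = (V_up−V_dn)/(S_up−S_dn) = (4.7114−29.4041)/(101.1500−51.0000) = -0.4924. V = [p*·4.7114 + (1−p*)·29.4041]/1.1 = 7.7073. B = V − Δ·S = 49.5595.
Verification: the root portfolio costs Δ(0,0)·S0 + B(0,0) = 7.7073, matching V0.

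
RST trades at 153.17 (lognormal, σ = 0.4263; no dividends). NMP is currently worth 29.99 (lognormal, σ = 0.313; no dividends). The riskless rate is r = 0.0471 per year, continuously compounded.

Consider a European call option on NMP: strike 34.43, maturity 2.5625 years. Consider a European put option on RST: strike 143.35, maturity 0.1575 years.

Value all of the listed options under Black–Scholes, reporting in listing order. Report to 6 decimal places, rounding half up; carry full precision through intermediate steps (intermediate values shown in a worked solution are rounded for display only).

[NMP call K=34.43]
σ√T = 0.313·√2.5625 = 0.501044
d₁ = (ln(S/K) + (r+σ²/2)T) / (σ√T) = (ln(29.99/34.43) + (0.0471+0.313²/2)·2.5625) / 0.501044 = (-0.138064 + 0.246217) / 0.501044 = 0.215854
d₂ = d₁ − σ√T = 0.215854 − 0.501044 = -0.285191
e^{−rT} = 0.886305
N(d₁) = 0.585449,  N(d₂) = 0.387749
price = S·N(d₁) − K·e^{−rT}·N(d₂) = 17.557617 − 11.832350 = 5.725267
[RST put K=143.35]
σ√T = 0.4263·√0.1575 = 0.169183
d₁ = (ln(S/K) + (r+σ²/2)T) / (σ√T) = (ln(153.17/143.35) + (0.0471+0.4263²/2)·0.1575) / 0.169183 = (0.066259 + 0.021730) / 0.169183 = 0.520082
d₂ = d₁ − σ√T = 0.520082 − 0.169183 = 0.350900
e^{−rT} = 0.992609
N(−d₁) = 0.301503,  N(−d₂) = 0.362832
price = K·e^{−rT}·N(−d₂) − S·N(−d₁) = 51.627531 − 46.181236 = 5.446296

price(NMP call K=34.43) = 5.725267
price(RST put K=143.35) = 5.446296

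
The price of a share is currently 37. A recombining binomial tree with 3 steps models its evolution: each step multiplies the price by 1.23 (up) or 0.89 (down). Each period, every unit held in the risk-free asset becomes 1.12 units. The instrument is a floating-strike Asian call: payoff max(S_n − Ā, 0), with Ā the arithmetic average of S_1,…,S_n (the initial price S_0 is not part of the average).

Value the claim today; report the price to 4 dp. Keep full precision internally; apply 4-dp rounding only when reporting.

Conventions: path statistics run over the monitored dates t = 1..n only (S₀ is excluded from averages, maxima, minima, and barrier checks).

price = 4.2248

Under the martingale measure an up-move has probability p* = 0.6765; value the claim as the probability-weighted average of per-path payoffs, discounted 3 periods at R = 1.12.
Enumerate all 2^3 = 8 price paths (U = up ×1.23, D = down ×0.89); each path with k up-moves has probability p*^k·(1−p*)^(3−k).
DDD: Ā=29.4405, payoff=0.0000, prob=0.033864
UDD: Ā=40.6875, payoff=0.0000, prob=0.070807
DUD: Ā=36.4941, payoff=0.0000, prob=0.070807
UUD: Ā=50.4357, payoff=0.0000, prob=0.148051
DDU: Ā=32.7621, payoff=3.2864, prob=0.070807
UDU: Ā=45.2779, payoff=4.5419, prob=0.148051
DUU: Ā=41.0846, payoff=8.7352, prob=0.148051
UUU: Ā=56.7798, payoff=12.0723, prob=0.309561
Price = Σ prob·payoff / R^3 = 5.935508 / 1.404928 = 4.2248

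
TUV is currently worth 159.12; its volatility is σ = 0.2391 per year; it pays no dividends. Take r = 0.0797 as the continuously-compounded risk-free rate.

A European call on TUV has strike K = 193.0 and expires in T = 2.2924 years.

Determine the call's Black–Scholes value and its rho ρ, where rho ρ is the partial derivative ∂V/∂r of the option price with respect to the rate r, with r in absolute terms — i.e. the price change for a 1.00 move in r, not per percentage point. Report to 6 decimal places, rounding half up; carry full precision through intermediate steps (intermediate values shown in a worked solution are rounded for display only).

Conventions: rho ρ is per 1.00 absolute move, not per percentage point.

price = 22.157615
ρ = 153.692482

σ√T = 0.2391·√2.2924 = 0.362014
d₁ = (ln(S/K) + (r+σ²/2)T) / (σ√T) = (ln(159.12/193.0) + (0.0797+0.2391²/2)·2.2924) / 0.362014 = (-0.193032 + 0.248231) / 0.362014 = 0.152479
d₂ = d₁ − σ√T = 0.152479 − 0.362014 = -0.209534
e^{−rT} = 0.833014
N(d₁) = 0.560596,  N(d₂) = 0.417016
Call price V = S·N(d₁) − K·e^{−rT}·N(d₂) = 89.201971 − 67.044356 = 22.157615
ρ = K·T·e^{−rT}·N(d₂) = 153.692482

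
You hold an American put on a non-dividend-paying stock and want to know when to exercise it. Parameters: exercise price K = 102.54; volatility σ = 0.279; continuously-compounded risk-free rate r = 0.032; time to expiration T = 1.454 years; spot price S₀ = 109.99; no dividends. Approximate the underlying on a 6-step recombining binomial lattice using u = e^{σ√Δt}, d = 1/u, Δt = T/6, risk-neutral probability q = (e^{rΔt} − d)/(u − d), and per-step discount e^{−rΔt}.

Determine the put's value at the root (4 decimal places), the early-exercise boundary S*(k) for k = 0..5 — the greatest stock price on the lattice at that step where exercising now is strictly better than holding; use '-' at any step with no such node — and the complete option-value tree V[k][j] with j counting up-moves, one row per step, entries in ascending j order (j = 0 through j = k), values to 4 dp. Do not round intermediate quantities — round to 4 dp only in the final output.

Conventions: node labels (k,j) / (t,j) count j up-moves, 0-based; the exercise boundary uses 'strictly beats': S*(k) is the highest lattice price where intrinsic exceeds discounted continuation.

Δt=0.24233, u=1.14722, d=0.87167, q=0.49397, disc=e^(-rΔt)=0.99228
k=6 terminal: V=max(K-S,0) → 54.2935 39.0418 18.9686 0.0000 0.0000 0.0000 0.0000
k=5: j=0 S=55.3495 intr=47.1905 cont=46.3984 V=47.1905[EX]; j=1 S=72.8466 intr=29.6934 cont=28.9013 V=29.6934[EX]; j=2 S=95.8750 intr=6.6650 cont=9.5246 V=9.5246[hold]; j=3 S=126.1831 intr=0.0000 cont=0.0000 V=0.0000[hold]; j=4 S=166.0722 intr=0.0000 cont=0.0000 V=0.0000[hold]; j=5 S=218.5711 intr=0.0000 cont=0.0000 V=0.0000[hold]  S*(5)=72.8466
k=4: j=0 S=63.4982 intr=39.0418 cont=38.2497 V=39.0418[EX]; j=1 S=83.5714 intr=18.9686 cont=19.5782 V=19.5782[hold]; j=2 S=109.9900 intr=0.0000 cont=4.7825 V=4.7825[hold]; j=3 S=144.7601 intr=0.0000 cont=0.0000 V=0.0000[hold]; j=4 S=190.5218 intr=0.0000 cont=0.0000 V=0.0000[hold]  S*(4)=63.4982
k=3: j=0 S=72.8466 intr=29.6934 cont=29.2000 V=29.6934[EX]; j=1 S=95.8750 intr=6.6650 cont=12.1748 V=12.1748[hold]; j=2 S=126.1831 intr=0.0000 cont=2.4014 V=2.4014[hold]; j=3 S=166.0722 intr=0.0000 cont=0.0000 V=0.0000[hold]  S*(3)=72.8466
k=2: j=0 S=83.5714 intr=18.9686 cont=20.8772 V=20.8772[hold]; j=1 S=109.9900 intr=0.0000 cont=7.2903 V=7.2903[hold]; j=2 S=144.7601 intr=0.0000 cont=1.2058 V=1.2058[hold]  S*(2)=-
k=1: j=0 S=95.8750 intr=6.6650 cont=14.0562 V=14.0562[hold]; j=1 S=126.1831 intr=0.0000 cont=4.2516 V=4.2516[hold]  S*(1)=-
k=0: j=0 S=109.9900 intr=0.0000 cont=9.1419 V=9.1419[hold]  S*(0)=-

price = 9.1419
boundary = - - - 72.8466 63.4982 72.8466
tree:
9.1419
14.0562 4.2516
20.8772 7.2903 1.2058
29.6934 12.1748 2.4014 0.0000
39.0418 19.5782 4.7825 0.0000 0.0000
47.1905 29.6934 9.5246 0.0000 0.0000 0.0000
54.2935 39.0418 18.9686 0.0000 0.0000 0.0000 0.0000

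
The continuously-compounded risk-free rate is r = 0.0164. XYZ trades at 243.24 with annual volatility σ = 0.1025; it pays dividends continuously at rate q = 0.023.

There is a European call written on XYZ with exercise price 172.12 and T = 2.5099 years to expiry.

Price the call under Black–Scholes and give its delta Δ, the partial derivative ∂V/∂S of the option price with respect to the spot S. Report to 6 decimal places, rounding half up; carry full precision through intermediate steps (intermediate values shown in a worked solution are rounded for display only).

σ√T = 0.1025·√2.5099 = 0.162387
d₁ = (ln(S/K) + (r−q+σ²/2)T) / (σ√T) = (ln(243.24/172.12) + (0.0164−0.023+0.1025²/2)·2.5099) / 0.162387 = (0.345857 − 0.003381) / 0.162387 = 2.109008
d₂ = d₁ − σ√T = 2.109008 − 0.162387 = 1.946621
e^{−rT} = 0.959673
e^{−qT} = 0.943907
N(d₁) = 0.982528,  N(d₂) = 0.974210
Call price V = S·e^{−qT}·N(d₁) − K·e^{−rT}·N(d₂) = 225.584440 − 160.918988 = 64.665451
Δ = e^{−qT}·N(d₁) = 0.927415

price = 64.665451
Δ = 0.927415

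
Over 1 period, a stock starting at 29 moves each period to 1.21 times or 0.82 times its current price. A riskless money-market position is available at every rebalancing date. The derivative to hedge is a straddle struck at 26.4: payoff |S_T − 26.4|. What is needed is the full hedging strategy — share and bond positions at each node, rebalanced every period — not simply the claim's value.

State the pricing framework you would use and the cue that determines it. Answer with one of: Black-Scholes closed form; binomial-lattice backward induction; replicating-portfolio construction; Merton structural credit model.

Key observation: the deliverable is the dynamic trading strategy on the 1-step tree (spot 29, moves 1.21 and 0.82), so the valuation must go through the node-by-node replicating-portfolio solve.

framework: replicating-portfolio construction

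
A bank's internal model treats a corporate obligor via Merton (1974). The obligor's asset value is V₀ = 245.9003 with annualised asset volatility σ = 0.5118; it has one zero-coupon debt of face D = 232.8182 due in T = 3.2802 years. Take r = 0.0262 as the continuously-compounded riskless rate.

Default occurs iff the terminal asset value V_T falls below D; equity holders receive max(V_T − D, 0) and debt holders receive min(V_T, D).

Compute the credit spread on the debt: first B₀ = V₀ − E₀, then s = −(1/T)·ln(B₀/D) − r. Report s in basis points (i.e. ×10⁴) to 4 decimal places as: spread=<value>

spread=1142.3968

With assets at 245.9003 and a single debt payment of 232.8182 at 3.2802 years:
d₁ = [ln(V₀/D) + (r + σ²/2)T] / (σ√T)
   = [ln(245.9003/232.8182) + (0.0262 + 0.5·0.5118²)·3.2802] / (0.5118·√3.2802)
   = [0.054668 + 0.515548] / 0.926937 = 0.615161
d₂ = d₁ − σ√T = 0.615161 − 0.926937 = -0.311776
N(d₁) = 0.730776,  N(d₂) = 0.377605,  e^(−rT) = 0.917648
E₀ = V₀·N(d₁) − D·e^(−rT)·N(d₂)
   = 245.9003·0.730776 − 232.8182·0.917648·0.377605 = 99.024454
B₀ = V₀ − E₀ = 245.9003 − 99.024454 = 146.875846
spread = −(1/T)·ln(B₀/D) − r = −(1/3.2802)·ln(146.875846/232.8182) − 0.0262 = 0.11423968
in basis points: 0.11423968 × 10⁴ = 1142.3968 bp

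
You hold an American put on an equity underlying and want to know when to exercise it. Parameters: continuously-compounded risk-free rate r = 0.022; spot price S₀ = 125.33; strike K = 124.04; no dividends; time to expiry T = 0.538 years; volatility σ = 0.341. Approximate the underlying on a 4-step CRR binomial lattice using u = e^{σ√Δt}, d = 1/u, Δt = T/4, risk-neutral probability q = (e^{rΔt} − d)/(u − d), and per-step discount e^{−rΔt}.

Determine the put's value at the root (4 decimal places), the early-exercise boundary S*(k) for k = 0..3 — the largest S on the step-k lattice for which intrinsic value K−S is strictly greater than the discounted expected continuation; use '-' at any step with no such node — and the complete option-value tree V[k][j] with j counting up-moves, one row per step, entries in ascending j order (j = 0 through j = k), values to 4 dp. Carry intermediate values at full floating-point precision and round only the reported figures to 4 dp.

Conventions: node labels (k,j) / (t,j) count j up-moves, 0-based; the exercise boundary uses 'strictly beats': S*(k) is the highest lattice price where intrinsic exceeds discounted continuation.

params: Δt=0.13450 u=1.13322 d=0.88244 q=0.48059 e^(-rΔt)=0.99705
t_4 payoffs: 48.0415 26.4444 0.0000 0.0000 0.0000
t_3: node(3,0) S=86.1227 payoff=37.9173 vs cont=37.5508 → 37.9173 [stop]  node(3,1) S=110.5968 payoff=13.4432 vs cont=13.6948 → 13.6948 [wait]  node(3,2) S=142.0259 payoff=0.0000 vs cont=0.0000 → 0.0000 [wait]  node(3,3) S=182.3864 payoff=0.0000 vs cont=0.0000 → 0.0000 [wait]  ⇒ S*(3)=86.1227
t_2: node(2,0) S=97.5956 payoff=26.4444 vs cont=26.1985 → 26.4444 [stop]  node(2,1) S=125.3300 payoff=0.0000 vs cont=7.0922 → 7.0922 [wait]  node(2,2) S=160.9459 payoff=0.0000 vs cont=0.0000 → 0.0000 [wait]  ⇒ S*(2)=97.5956
t_1: node(1,0) S=110.5968 payoff=13.4432 vs cont=17.0932 → 17.0932 [wait]  node(1,1) S=142.0259 payoff=0.0000 vs cont=3.6728 → 3.6728 [wait]  ⇒ S*(1)=-
t_0: node(0,0) S=125.3300 payoff=0.0000 vs cont=10.6120 → 10.6120 [wait]  ⇒ S*(0)=-

price = 10.6120
boundary = - - 97.5956 86.1227
tree:
10.6120
17.0932 3.6728
26.4444 7.0922 0.0000
37.9173 13.6948 0.0000 0.0000
48.0415 26.4444 0.0000 0.0000 0.0000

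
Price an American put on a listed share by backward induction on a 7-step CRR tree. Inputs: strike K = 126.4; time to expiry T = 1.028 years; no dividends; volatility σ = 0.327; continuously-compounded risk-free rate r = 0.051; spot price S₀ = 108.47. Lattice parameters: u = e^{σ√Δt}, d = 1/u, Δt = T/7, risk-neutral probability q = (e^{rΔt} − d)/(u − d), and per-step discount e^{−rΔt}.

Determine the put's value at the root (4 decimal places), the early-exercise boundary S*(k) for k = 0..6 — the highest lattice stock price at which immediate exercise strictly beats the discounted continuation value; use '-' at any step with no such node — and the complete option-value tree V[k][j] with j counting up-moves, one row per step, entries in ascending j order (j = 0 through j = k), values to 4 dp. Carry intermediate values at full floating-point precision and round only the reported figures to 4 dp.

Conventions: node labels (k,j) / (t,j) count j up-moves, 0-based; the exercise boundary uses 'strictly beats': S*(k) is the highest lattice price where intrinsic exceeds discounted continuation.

Δt=0.14686  u=1.13350  d=0.88222  q=0.49863  discount=0.99254
step 7 (expiry): payoffs max(K−S,0) = 81.2819 68.4309 51.9196 30.7055 3.4489 0.0000 0.0000 0.0000
step 6: (k=6,j=0): S=51.1415, K−S=75.2585, hold=74.3153 ⇒ V=75.2585 exercise | (k=6,j=1): S=65.7081, K−S=60.6919, hold=59.7487 ⇒ V=60.6919 exercise | (k=6,j=2): S=84.4237, K−S=41.9763, hold=41.0331 ⇒ V=41.9763 exercise | (k=6,j=3): S=108.4700, K−S=17.9300, hold=16.9868 ⇒ V=17.9300 exercise | (k=6,j=4): S=139.3654, K−S=0.0000, hold=1.7163 ⇒ V=1.7163 continue | (k=6,j=5): S=179.0607, K−S=0.0000, hold=0.0000 ⇒ V=0.0000 continue | (k=6,j=6): S=230.0623, K−S=0.0000, hold=0.0000 ⇒ V=0.0000 continue  boundary S*=108.4700
step 5: (k=5,j=0): S=57.9691, K−S=68.4309, hold=67.4878 ⇒ V=68.4309 exercise | (k=5,j=1): S=74.4804, K−S=51.9196, hold=50.9765 ⇒ V=51.9196 exercise | (k=5,j=2): S=95.6945, K−S=30.7055, hold=29.7623 ⇒ V=30.7055 exercise | (k=5,j=3): S=122.9511, K−S=3.4489, hold=9.7719 ⇒ V=9.7719 continue | (k=5,j=4): S=157.9711, K−S=0.0000, hold=0.8541 ⇒ V=0.8541 continue | (k=5,j=5): S=202.9658, K−S=0.0000, hold=0.0000 ⇒ V=0.0000 continue  boundary S*=95.6945
step 4: (k=4,j=0): S=65.7081, K−S=60.6919, hold=59.7487 ⇒ V=60.6919 exercise | (k=4,j=1): S=84.4237, K−S=41.9763, hold=41.0331 ⇒ V=41.9763 exercise | (k=4,j=2): S=108.4700, K−S=17.9300, hold=20.1161 ⇒ V=20.1161 continue | (k=4,j=3): S=139.3654, K−S=0.0000, hold=5.2855 ⇒ V=5.2855 continue | (k=4,j=4): S=179.0607, K−S=0.0000, hold=0.4250 ⇒ V=0.4250 continue  boundary S*=84.4237
step 3: (k=3,j=0): S=74.4804, K−S=51.9196, hold=50.9765 ⇒ V=51.9196 exercise | (k=3,j=1): S=95.6945, K−S=30.7055, hold=30.8443 ⇒ V=30.8443 continue | (k=3,j=2): S=122.9511, K−S=3.4489, hold=12.6262 ⇒ V=12.6262 continue | (k=3,j=3): S=157.9711, K−S=0.0000, hold=2.8405 ⇒ V=2.8405 continue  boundary S*=74.4804
step 2: (k=2,j=0): S=84.4237, K−S=41.9763, hold=41.1018 ⇒ V=41.9763 exercise | (k=2,j=1): S=108.4700, K−S=17.9300, hold=21.5978 ⇒ V=21.5978 continue | (k=2,j=2): S=139.3654, K−S=0.0000, hold=7.6890 ⇒ V=7.6890 continue  boundary S*=84.4237
step 1: (k=1,j=0): S=95.6945, K−S=30.7055, hold=31.5776 ⇒ V=31.5776 continue | (k=1,j=1): S=122.9511, K−S=3.4489, hold=14.5530 ⇒ V=14.5530 continue  boundary S*=-
step 0: (k=0,j=0): S=108.4700, K−S=17.9300, hold=22.9163 ⇒ V=22.9163 continue  boundary S*=-

price = 22.9163
boundary = - - 84.4237 74.4804 84.4237 95.6945 108.4700
tree:
22.9163
31.5776 14.5530
41.9763 21.5978 7.6890
51.9196 30.8443 12.6262 2.8405
60.6919 41.9763 20.1161 5.2855 0.4250
68.4309 51.9196 30.7055 9.7719 0.8541 0.0000
75.2585 60.6919 41.9763 17.9300 1.7163 0.0000 0.0000
81.2819 68.4309 51.9196 30.7055 3.4489 0.0000 0.0000 0.0000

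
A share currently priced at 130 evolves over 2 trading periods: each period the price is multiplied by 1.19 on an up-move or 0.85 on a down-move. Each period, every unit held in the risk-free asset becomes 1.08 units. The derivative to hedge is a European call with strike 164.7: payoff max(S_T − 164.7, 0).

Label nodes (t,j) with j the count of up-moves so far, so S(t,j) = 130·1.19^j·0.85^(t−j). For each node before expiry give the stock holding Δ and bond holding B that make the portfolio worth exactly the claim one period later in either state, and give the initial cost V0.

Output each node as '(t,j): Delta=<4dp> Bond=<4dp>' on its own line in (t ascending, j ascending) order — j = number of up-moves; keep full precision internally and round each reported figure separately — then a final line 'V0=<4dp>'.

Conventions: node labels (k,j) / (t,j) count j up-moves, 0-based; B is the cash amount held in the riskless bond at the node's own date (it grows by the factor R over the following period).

Since d<R<u, set p* = (R−d)/(u−d) = 0.6765; price each node as the discounted p*-expectation of its children.
Expiry values: V(2,0)=0.0000, V(2,1)=0.0000, V(2,2)=19.3930
(1,0): S=110.5000. Δ = (V_up−V_dn)/(S_up−S_dn) = (0.0000−0.0000)/(131.4950−93.9250) = 0.0000. V = [p*·0.0000 + (1−p*)·0.0000]/1.08 = 0.0000. B = V − Δ·S = 0.0000.
(1,1): S=154.7000. Δ = (V_up−V_dn)/(S_up−S_dn) = (19.3930−0.0000)/(184.0930−131.4950) = 0.3687. V = [p*·19.3930 + (1−p*)·0.0000]/1.08 = 12.1470. B = V − Δ·S = -44.8912.
(0,0): S=130.0000. Δ = (V_up−V_dn)/(S_up−S_dn) = (12.1470−0.0000)/(154.7000−110.5000) = 0.2748. V = [p*·12.1470 + (1−p*)·0.0000]/1.08 = 7.6084. B = V − Δ·S = -28.1181.
Sanity check at the root: Δ(0,0)·S0 + B(0,0) reproduces V0 = 7.6084.

(0,0): Delta=0.2748 Bond=-28.1181
(1,0): Delta=0.0000 Bond=0.0000
(1,1): Delta=0.3687 Bond=-44.8912
V0=7.6084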